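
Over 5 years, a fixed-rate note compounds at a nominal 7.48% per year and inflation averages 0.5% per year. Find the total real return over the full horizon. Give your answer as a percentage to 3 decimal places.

The annual real rate is (1+7.48%)/(1+0.5%) − 1 = 6.9453%.
Compounded over 5 years: (1 + 0.069453)^5 − 1 ≈ 0.39897.

39.897%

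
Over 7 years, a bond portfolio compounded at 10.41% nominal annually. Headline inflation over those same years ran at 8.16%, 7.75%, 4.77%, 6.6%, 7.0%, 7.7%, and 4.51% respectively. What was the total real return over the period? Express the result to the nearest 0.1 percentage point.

27.6%

Cumulative inflation factor: 1.0816 × 1.0775 × 1.0477 × 1.066 × 1.070 × 1.077 × 1.0451 ≈ 1.56760.
Nominal growth factor: 2.00013. Real growth factor = 2.00013 / 1.56760 ≈ 1.27592.
Total real return ≈ 27.5920%.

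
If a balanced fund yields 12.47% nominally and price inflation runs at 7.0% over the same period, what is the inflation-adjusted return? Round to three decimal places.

5.112%

Real return via the Fisher equation: (1 + 12.47%)/(1 + 7.0%) − 1 = 1.1247/1.070 − 1 ≈ 0.05112.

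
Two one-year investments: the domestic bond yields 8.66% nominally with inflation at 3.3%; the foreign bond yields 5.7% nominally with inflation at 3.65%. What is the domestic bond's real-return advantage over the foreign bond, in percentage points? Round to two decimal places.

The domestic bond real return: 1.0866/1.033 − 1 = 5.189%.
The foreign bond real return: 1.057/1.0365 − 1 = 1.978%.
Difference: 5.189 − 1.978 = 3.211 pp.

3.21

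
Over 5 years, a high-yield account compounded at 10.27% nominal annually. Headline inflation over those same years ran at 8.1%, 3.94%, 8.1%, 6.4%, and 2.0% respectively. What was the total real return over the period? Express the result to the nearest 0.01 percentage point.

Cumulative inflation factor: 1.081 × 1.0394 × 1.081 × 1.064 × 1.020 ≈ 1.31818.
Nominal growth factor: 1.63037. Real growth factor = 1.63037 / 1.31818 ≈ 1.23683.
Total real return ≈ 23.6833%.

23.68%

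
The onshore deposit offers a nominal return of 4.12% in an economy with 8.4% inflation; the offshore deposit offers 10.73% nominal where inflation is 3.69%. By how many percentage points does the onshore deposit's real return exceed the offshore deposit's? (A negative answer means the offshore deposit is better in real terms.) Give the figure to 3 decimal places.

The onshore deposit real return: 1.0412/1.084 − 1 = -3.9483%.
The offshore deposit real return: 1.1073/1.0369 − 1 = 6.7895%.
Difference: -3.9483 − 6.7895 = -10.7378 pp.

-10.738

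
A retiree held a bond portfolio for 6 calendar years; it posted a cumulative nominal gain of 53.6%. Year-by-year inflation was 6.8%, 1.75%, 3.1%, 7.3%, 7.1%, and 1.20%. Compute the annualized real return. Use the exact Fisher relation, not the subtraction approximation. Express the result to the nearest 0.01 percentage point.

Cumulative inflation factor: 1.068 × 1.0175 × 1.031 × 1.073 × 1.071 × 1.0120 ≈ 1.30297.
Nominal growth factor: 1.53600. Real growth factor = 1.53600 / 1.30297 ≈ 1.17885.
Annualized: 1.17885^(1/6) − 1 ≈ 0.02780.

2.78%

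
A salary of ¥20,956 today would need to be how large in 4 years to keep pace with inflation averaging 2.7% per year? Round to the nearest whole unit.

¥23,313

Cumulative price-level factor: (1+2.7%)^4 ≈ 1.1124532634.
The nominal amount required is ¥20,956 scaled up by that factor.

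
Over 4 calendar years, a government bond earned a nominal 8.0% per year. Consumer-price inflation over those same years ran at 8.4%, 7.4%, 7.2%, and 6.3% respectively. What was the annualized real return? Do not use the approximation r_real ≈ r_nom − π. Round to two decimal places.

0.63%

Cumulative inflation factor: 1.084 × 1.074 × 1.072 × 1.063 ≈ 1.32667.
Nominal growth factor: 1.36049. Real growth factor = 1.36049 / 1.32667 ≈ 1.02549.
Annualized: 1.02549^(1/4) − 1 ≈ 0.00631.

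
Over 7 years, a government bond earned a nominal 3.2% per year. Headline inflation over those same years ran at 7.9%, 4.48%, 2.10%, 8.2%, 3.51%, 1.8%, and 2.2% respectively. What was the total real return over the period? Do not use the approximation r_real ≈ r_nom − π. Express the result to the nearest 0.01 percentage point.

Cumulative inflation factor: 1.079 × 1.0448 × 1.0210 × 1.082 × 1.0351 × 1.018 × 1.022 ≈ 1.34118.
Nominal growth factor: 1.24669. Real growth factor = 1.24669 / 1.34118 ≈ 0.92954.
Total real return ≈ -7.0457%.

-7.05%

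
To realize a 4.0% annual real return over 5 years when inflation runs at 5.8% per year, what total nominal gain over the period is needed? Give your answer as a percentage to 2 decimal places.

Required annual nominal rate: (1+4.0%)(1+5.8%) − 1 = 10.032%.
Cumulative over 5 years: (1 + 0.10032)^5 − 1 ≈ 0.61285.

61.29%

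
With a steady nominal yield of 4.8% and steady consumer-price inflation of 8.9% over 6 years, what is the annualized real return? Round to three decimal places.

-3.765%

With constant rates the annual real return is the same each year: (1+4.8%)/(1+8.9%) − 1 = -0.03765.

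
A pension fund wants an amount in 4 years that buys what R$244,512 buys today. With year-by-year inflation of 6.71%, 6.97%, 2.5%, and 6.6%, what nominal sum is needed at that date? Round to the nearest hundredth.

Cumulative price-level factor: 1.0671 × 1.0697 × 1.025 × 1.066 ≈ 1.2472347020.
The nominal amount required is R$244,512 scaled up by that factor.

R$304,963.85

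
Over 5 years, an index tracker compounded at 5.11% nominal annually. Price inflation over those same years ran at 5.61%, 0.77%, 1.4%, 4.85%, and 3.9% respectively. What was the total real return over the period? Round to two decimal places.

Cumulative inflation factor: 1.0561 × 1.0077 × 1.014 × 1.0485 × 1.039 ≈ 1.17560.
Nominal growth factor: 1.28298. Real growth factor = 1.28298 / 1.17560 ≈ 1.09134.
Total real return ≈ 9.1345%.

9.13%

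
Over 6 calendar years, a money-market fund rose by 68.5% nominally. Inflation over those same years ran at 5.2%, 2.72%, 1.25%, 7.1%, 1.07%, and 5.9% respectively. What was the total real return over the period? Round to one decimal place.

Cumulative inflation factor: 1.052 × 1.0272 × 1.0125 × 1.071 × 1.0107 × 1.059 ≈ 1.25422.
Nominal growth factor: 1.68500. Real growth factor = 1.68500 / 1.25422 ≈ 1.34347.
Total real return ≈ 34.3465%.

34.3%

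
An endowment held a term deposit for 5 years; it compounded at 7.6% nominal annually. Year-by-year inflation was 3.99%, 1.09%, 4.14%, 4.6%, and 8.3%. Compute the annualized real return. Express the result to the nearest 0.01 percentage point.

3.07%

Cumulative inflation factor: 1.0399 × 1.0109 × 1.0414 × 1.046 × 1.083 ≈ 1.24016.
Nominal growth factor: 1.44232. Real growth factor = 1.44232 / 1.24016 ≈ 1.16301.
Annualized: 1.16301^(1/5) − 1 ≈ 0.03066.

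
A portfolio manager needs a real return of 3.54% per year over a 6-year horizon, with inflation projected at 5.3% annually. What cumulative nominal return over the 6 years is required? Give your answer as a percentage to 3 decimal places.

67.965%

Required annual nominal rate: (1+3.54%)(1+5.3%) − 1 = 9.02762%.
Cumulative over 6 years: (1 + 0.0902762)^6 − 1 ≈ 0.67965.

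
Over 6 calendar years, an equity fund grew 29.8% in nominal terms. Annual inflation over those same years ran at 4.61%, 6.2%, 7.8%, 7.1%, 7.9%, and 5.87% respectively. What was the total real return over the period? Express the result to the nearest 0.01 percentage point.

-11.41%

Cumulative inflation factor: 1.0461 × 1.062 × 1.078 × 1.071 × 1.079 × 1.0587 ≈ 1.46521.
Nominal growth factor: 1.29800. Real growth factor = 1.29800 / 1.46521 ≈ 0.88588.
Total real return ≈ -11.4121%.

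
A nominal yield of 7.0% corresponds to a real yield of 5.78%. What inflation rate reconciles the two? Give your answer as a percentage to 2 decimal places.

1.15%

From (1+r_nom) = (1+r_real)(1+π), we get 1+π = (1 + 7.0%)/(1 + 5.78%) = 1.070/1.0578 ≈ 1.01153.
So π ≈ 1.1533%.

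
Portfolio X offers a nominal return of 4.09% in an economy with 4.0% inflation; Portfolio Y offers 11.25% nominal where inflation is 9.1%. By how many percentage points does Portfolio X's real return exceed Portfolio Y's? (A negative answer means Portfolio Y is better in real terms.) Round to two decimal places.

-1.88

Portfolio X real return: 1.0409/1.040 − 1 = 0.087%.
Portfolio Y real return: 1.1125/1.091 − 1 = 1.971%.
Difference: 0.087 − 1.971 = -1.884 pp.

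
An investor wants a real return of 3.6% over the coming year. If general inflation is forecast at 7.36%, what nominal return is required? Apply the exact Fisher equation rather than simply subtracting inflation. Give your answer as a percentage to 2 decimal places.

11.22%

By the Fisher equation, 1 + r_nom = (1 + 3.6%)(1 + 7.36%) = 1.036 × 1.0736 = 1.1122496.
So r_nom = 11.22496%.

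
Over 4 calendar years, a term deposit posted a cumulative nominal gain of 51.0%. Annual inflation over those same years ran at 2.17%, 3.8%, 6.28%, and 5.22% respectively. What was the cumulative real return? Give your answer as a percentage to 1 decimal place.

27.3%

Cumulative inflation factor: 1.0217 × 1.038 × 1.0628 × 1.0522 ≈ 1.18596.
Nominal growth factor: 1.51000. Real growth factor = 1.51000 / 1.18596 ≈ 1.27323.
Total real return ≈ 27.3229%.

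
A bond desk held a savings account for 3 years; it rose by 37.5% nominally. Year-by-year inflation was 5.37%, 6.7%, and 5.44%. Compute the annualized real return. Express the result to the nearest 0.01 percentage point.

Cumulative inflation factor: 1.0537 × 1.067 × 1.0544 ≈ 1.18546.
Nominal growth factor: 1.37500. Real growth factor = 1.37500 / 1.18546 ≈ 1.15989.
Annualized: 1.15989^(1/3) − 1 ≈ 0.05068.

5.07%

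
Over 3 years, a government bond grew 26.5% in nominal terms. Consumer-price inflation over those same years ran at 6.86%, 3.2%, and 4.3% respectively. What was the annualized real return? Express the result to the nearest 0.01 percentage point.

Cumulative inflation factor: 1.0686 × 1.032 × 1.043 ≈ 1.15022.
Nominal growth factor: 1.26500. Real growth factor = 1.26500 / 1.15022 ≈ 1.09979.
Annualized: 1.09979^(1/3) − 1 ≈ 0.03222.

3.22%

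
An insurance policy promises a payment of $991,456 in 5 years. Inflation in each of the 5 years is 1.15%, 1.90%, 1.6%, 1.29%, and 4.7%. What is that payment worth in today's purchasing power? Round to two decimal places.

Price-level factor over 5 years: 1.0115 × 1.0190 × 1.016 × 1.0129 × 1.047 ≈ 1.1105727982.
Purchasing power today: $991,456 divided by that factor.

$892,742.92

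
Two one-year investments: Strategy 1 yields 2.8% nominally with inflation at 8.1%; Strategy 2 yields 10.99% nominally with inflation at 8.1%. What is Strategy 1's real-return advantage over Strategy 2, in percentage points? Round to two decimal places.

-7.58

Strategy 1 real return: 1.028/1.081 − 1 = -4.903%.
Strategy 2 real return: 1.1099/1.081 − 1 = 2.673%.
Difference: -4.903 − 2.673 = -7.576 pp.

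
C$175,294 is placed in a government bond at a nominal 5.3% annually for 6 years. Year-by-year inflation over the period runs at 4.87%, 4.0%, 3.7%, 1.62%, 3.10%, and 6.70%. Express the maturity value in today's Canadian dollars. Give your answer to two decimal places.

Nominal value at maturity: C$175,294 × (1 + 5.3%)^6 ≈ C$238,966.64.
Price-level factor over 6 years: 1.0487 × 1.040 × 1.037 × 1.0162 × 1.0310 × 1.0670 ≈ 1.2643451268.
The maturity value deflated by that factor is the answer in today's purchasing power.

C$189,004.28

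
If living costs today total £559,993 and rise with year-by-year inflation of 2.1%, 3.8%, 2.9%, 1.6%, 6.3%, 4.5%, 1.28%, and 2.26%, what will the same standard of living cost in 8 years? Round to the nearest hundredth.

Cumulative price-level factor: 1.021 × 1.038 × 1.029 × 1.016 × 1.063 × 1.045 × 1.0128 × 1.0226 ≈ 1.2747094761.
Multiplying £559,993 by the price-level factor gives the future nominal sum.

£713,828.38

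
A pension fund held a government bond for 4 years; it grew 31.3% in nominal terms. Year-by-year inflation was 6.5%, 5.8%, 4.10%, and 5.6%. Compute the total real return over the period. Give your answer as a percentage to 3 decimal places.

Cumulative inflation factor: 1.065 × 1.058 × 1.0410 × 1.056 ≈ 1.23865.
Nominal growth factor: 1.31300. Real growth factor = 1.31300 / 1.23865 ≈ 1.06002.
Total real return ≈ 6.0022%.

6.002%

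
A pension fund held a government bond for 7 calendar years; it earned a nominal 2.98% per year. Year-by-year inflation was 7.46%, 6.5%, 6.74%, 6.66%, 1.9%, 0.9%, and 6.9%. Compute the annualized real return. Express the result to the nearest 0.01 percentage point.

-2.17%

Cumulative inflation factor: 1.0746 × 1.065 × 1.0674 × 1.0666 × 1.019 × 1.009 × 1.069 ≈ 1.43208.
Nominal growth factor: 1.22820. Real growth factor = 1.22820 / 1.43208 ≈ 0.85763.
Annualized: 0.85763^(1/7) − 1 ≈ -0.02170.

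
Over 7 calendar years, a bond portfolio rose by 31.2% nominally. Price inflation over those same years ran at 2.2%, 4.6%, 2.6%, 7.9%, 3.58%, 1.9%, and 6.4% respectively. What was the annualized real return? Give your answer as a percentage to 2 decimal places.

-0.18%

Cumulative inflation factor: 1.022 × 1.046 × 1.026 × 1.079 × 1.0358 × 1.019 × 1.064 ≈ 1.32906.
Nominal growth factor: 1.31200. Real growth factor = 1.31200 / 1.32906 ≈ 0.98717.
Annualized: 0.98717^(1/7) − 1 ≈ -0.00184.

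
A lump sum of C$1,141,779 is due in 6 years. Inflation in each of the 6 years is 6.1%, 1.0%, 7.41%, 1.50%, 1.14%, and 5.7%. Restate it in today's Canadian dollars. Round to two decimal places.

C$914,190.28

Price-level factor over 6 years: 1.061 × 1.010 × 1.0741 × 1.0150 × 1.0114 × 1.057 ≈ 1.2489511526.
Purchasing power today: C$1,141,779 divided by that factor.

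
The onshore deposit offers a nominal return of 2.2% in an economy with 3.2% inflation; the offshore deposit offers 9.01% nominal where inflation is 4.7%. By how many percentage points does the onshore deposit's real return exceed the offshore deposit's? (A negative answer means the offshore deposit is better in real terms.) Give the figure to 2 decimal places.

-5.09

The onshore deposit real return: 1.022/1.032 − 1 = -0.969%.
The offshore deposit real return: 1.0901/1.047 − 1 = 4.117%.
Difference: -0.969 − 4.117 = -5.086 pp.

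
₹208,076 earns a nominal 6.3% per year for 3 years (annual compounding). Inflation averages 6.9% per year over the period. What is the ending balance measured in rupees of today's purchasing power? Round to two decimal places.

Nominal value at maturity: ₹208,076 × (1 + 6.3%)^3 ≈ ₹249,931.95.
Price-level factor over 3 years: (1 + 6.9%)^3 = 1.221611509.
Dividing the nominal maturity value by the price-level factor gives the value in today's money.

₹204,592.01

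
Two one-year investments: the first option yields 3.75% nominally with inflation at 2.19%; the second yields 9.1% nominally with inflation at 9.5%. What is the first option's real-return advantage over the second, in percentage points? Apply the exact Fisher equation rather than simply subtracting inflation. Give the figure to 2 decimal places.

The first option real return: 1.0375/1.0219 − 1 = 1.527%.
The second real return: 1.091/1.095 − 1 = -0.365%.
Difference: 1.527 − (-0.365) = 1.892 pp.

1.89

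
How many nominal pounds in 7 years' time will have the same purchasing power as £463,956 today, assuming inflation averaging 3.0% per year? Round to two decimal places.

£570,607.36

Cumulative price-level factor: (1+3.0%)^7 ≈ 1.2298738654.
The nominal amount required is £463,956 scaled up by that factor.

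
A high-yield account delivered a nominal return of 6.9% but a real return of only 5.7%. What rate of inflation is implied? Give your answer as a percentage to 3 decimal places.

1.135%

From (1+r_nom) = (1+r_real)(1+π), we get 1+π = (1 + 6.9%)/(1 + 5.7%) = 1.069/1.057 ≈ 1.01135.
So π ≈ 1.1353%.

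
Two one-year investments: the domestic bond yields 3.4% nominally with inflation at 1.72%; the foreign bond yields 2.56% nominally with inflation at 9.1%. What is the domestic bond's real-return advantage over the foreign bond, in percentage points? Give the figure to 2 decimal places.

7.65

The domestic bond real return: 1.034/1.0172 − 1 = 1.652%.
The foreign bond real return: 1.0256/1.091 − 1 = -5.995%.
Difference: 1.652 − (-5.995) = 7.647 pp.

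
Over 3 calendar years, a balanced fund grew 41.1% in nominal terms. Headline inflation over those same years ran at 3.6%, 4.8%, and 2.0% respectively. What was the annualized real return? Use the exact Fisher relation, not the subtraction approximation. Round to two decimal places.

8.41%

Cumulative inflation factor: 1.036 × 1.048 × 1.020 ≈ 1.10744.
Nominal growth factor: 1.41100. Real growth factor = 1.41100 / 1.10744 ≈ 1.27411.
Annualized: 1.27411^(1/3) − 1 ≈ 0.08410.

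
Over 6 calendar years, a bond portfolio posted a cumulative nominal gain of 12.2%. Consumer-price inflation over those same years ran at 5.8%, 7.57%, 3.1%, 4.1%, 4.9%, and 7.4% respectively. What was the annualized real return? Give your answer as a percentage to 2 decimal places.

-3.35%

Cumulative inflation factor: 1.058 × 1.0757 × 1.031 × 1.041 × 1.049 × 1.074 ≈ 1.37615.
Nominal growth factor: 1.12200. Real growth factor = 1.12200 / 1.37615 ≈ 0.81532.
Annualized: 0.81532^(1/6) − 1 ≈ -0.03346.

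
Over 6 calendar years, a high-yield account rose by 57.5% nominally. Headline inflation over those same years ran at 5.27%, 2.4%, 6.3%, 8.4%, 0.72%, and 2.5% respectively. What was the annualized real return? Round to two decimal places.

3.49%

Cumulative inflation factor: 1.0527 × 1.024 × 1.063 × 1.084 × 1.0072 × 1.025 ≈ 1.28235.
Nominal growth factor: 1.57500. Real growth factor = 1.57500 / 1.28235 ≈ 1.22821.
Annualized: 1.22821^(1/6) − 1 ≈ 0.03485.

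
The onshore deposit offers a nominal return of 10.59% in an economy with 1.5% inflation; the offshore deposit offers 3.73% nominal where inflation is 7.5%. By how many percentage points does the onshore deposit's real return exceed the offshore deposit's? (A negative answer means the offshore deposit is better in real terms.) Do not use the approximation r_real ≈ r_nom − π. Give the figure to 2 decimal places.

12.46

The onshore deposit real return: 1.1059/1.015 − 1 = 8.956%.
The offshore deposit real return: 1.0373/1.075 − 1 = -3.507%.
Difference: 8.956 − (-3.507) = 12.463 pp.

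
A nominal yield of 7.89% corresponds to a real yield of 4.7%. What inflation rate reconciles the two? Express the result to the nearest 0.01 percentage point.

From (1+r_nom) = (1+r_real)(1+π), we get 1+π = (1 + 7.89%)/(1 + 4.7%) = 1.0789/1.047 ≈ 1.03047.
So π ≈ 3.0468%.

3.05%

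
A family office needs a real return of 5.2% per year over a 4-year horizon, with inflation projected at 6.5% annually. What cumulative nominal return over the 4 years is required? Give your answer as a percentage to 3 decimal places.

Required annual nominal rate: (1+5.2%)(1+6.5%) − 1 = 12.038%.
Cumulative over 4 years: (1 + 0.12038)^4 − 1 ≈ 0.57566.

57.566%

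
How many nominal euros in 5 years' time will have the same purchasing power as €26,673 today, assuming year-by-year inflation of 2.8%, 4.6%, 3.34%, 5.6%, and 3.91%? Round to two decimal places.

Cumulative price-level factor: 1.028 × 1.046 × 1.0334 × 1.056 × 1.0391 ≈ 1.2193110775.
The nominal amount required is €26,673 scaled up by that factor.

€32,522.68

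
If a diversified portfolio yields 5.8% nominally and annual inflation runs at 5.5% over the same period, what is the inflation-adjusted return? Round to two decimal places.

0.28%

Real return via the Fisher equation: (1 + 5.8%)/(1 + 5.5%) − 1 = 1.058/1.055 − 1 ≈ 0.00284.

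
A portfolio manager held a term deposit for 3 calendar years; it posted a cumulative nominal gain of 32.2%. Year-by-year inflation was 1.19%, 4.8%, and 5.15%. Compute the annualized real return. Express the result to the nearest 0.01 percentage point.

5.84%

Cumulative inflation factor: 1.0119 × 1.048 × 1.0515 ≈ 1.11509.
Nominal growth factor: 1.32200. Real growth factor = 1.32200 / 1.11509 ≈ 1.18556.
Annualized: 1.18556^(1/3) − 1 ≈ 0.05838.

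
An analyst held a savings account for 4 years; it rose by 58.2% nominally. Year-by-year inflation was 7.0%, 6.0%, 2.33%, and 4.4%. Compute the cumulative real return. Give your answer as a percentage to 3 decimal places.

Cumulative inflation factor: 1.070 × 1.060 × 1.0233 × 1.044 ≈ 1.21169.
Nominal growth factor: 1.58200. Real growth factor = 1.58200 / 1.21169 ≈ 1.30561.
Total real return ≈ 30.5610%.

30.561%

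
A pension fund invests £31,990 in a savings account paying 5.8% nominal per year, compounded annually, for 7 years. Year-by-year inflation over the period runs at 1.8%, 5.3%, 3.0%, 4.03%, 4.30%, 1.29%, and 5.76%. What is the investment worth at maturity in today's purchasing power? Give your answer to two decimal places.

£36,988.75

Nominal value at maturity: £31,990 × (1 + 5.8%)^7 ≈ £47,469.42.
Price-level factor over 7 years: 1.018 × 1.053 × 1.030 × 1.0403 × 1.0430 × 1.0129 × 1.0576 ≈ 1.2833475743.
The maturity value deflated by that factor is the answer in today's purchasing power.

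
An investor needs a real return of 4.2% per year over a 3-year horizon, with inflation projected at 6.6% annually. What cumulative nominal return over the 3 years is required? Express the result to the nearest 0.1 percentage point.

Required annual nominal rate: (1+4.2%)(1+6.6%) − 1 = 11.0772%.
Cumulative over 3 years: (1 + 0.110772)^3 − 1 ≈ 0.37049.

37.0%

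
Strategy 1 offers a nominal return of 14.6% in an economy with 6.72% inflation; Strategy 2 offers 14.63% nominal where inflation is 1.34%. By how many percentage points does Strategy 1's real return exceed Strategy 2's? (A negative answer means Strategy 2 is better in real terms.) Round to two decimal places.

-5.73

Strategy 1 real return: 1.146/1.0672 − 1 = 7.384%.
Strategy 2 real return: 1.1463/1.0134 − 1 = 13.114%.
Difference: 7.384 − 13.114 = -5.730 pp.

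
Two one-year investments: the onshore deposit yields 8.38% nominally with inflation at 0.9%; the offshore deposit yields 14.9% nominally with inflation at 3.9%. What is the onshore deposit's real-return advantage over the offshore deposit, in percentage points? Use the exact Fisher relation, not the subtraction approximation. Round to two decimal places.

The onshore deposit real return: 1.0838/1.009 − 1 = 7.413%.
The offshore deposit real return: 1.149/1.039 − 1 = 10.587%.
Difference: 7.413 − 10.587 = -3.174 pp.

-3.17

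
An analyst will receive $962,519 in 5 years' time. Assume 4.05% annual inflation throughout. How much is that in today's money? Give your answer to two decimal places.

Price-level factor over 5 years: (1 + 4.05%)^5 ≈ 1.2195803623.
Purchasing power today: $962,519 divided by that factor.

$789,221.46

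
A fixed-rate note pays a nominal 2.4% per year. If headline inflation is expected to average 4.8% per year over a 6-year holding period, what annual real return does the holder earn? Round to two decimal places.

With constant rates the annual real return is the same each year: (1+2.4%)/(1+4.8%) − 1 = -0.02290.

-2.29%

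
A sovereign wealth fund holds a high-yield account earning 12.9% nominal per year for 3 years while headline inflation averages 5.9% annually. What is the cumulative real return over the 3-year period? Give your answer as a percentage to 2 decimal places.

The annual real rate is (1+12.9%)/(1+5.9%) − 1 = 6.6100%.
Compounded over 3 years: (1 + 0.066100)^3 − 1 ≈ 0.21170.

21.17%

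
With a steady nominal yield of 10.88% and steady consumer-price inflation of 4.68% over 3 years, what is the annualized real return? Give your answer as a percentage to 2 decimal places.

5.92%

With constant rates the annual real return is the same each year: (1+10.88%)/(1+4.68%) − 1 = 0.05923.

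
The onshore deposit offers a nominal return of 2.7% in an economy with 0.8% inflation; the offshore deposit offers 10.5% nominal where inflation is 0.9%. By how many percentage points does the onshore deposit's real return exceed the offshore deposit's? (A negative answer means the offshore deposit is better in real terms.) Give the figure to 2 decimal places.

-7.63

The onshore deposit real return: 1.027/1.008 − 1 = 1.885%.
The offshore deposit real return: 1.105/1.009 − 1 = 9.514%.
Difference: 1.885 − 9.514 = -7.629 pp.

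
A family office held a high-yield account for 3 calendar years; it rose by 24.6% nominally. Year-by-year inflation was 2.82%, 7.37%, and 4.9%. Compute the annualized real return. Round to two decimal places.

2.47%

Cumulative inflation factor: 1.0282 × 1.0737 × 1.049 ≈ 1.15807.
Nominal growth factor: 1.24600. Real growth factor = 1.24600 / 1.15807 ≈ 1.07593.
Annualized: 1.07593^(1/3) − 1 ≈ 0.02469.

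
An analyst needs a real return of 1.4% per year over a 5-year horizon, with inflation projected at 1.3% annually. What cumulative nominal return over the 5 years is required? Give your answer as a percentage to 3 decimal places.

14.350%

Required annual nominal rate: (1+1.4%)(1+1.3%) − 1 = 2.7182%.
Cumulative over 5 years: (1 + 0.027182)^5 − 1 ≈ 0.14350.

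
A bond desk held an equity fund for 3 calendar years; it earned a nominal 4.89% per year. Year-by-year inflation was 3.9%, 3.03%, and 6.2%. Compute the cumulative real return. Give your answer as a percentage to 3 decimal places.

1.508%

Cumulative inflation factor: 1.039 × 1.0303 × 1.062 ≈ 1.13685.
Nominal growth factor: 1.15399. Real growth factor = 1.15399 / 1.13685 ≈ 1.01508.
Total real return ≈ 1.5076%.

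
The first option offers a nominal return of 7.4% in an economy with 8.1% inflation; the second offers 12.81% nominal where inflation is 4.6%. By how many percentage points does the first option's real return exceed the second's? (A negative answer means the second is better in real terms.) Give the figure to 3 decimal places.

-8.496

The first option real return: 1.074/1.081 − 1 = -0.6475%.
The second real return: 1.1281/1.046 − 1 = 7.8489%.
Difference: -0.6475 − 7.8489 = -8.4964 pp.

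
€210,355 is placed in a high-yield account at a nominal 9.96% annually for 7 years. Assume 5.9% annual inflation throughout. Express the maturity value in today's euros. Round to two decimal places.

€273,731.16

Nominal value at maturity: €210,355 × (1 + 9.96%)^7 ≈ €408,880.08.
Price-level factor over 7 years: (1 + 5.9%)^7 ≈ 1.4937286838.
Dividing the nominal maturity value by the price-level factor gives the value in today's money.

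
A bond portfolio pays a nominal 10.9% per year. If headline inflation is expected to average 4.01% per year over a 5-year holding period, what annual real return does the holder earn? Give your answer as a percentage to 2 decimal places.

With constant rates the annual real return is the same each year: (1+10.9%)/(1+4.01%) − 1 = 0.06624.

6.62%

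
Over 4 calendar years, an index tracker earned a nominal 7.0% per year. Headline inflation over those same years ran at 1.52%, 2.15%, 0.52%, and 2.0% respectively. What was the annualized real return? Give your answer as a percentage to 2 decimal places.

Cumulative inflation factor: 1.0152 × 1.0215 × 1.0052 × 1.020 ≈ 1.06327.
Nominal growth factor: 1.31080. Real growth factor = 1.31080 / 1.06327 ≈ 1.23280.
Annualized: 1.23280^(1/4) − 1 ≈ 0.05371.

5.37%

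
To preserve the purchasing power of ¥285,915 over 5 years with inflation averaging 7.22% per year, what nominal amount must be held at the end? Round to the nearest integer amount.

Cumulative price-level factor: (1+7.22%)^5 ≈ 1.4170299009.
The nominal amount required is ¥285,915 scaled up by that factor.

¥405,150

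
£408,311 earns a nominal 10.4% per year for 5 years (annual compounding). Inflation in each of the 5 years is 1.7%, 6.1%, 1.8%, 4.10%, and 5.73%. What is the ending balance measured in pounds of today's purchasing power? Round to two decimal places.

£553,864.30

Nominal value at maturity: £408,311 × (1 + 10.4%)^5 ≈ £669,632.38.
Price-level factor over 5 years: 1.017 × 1.061 × 1.018 × 1.0410 × 1.0573 ≈ 1.2090188625.
The maturity value deflated by that factor is the answer in today's purchasing power.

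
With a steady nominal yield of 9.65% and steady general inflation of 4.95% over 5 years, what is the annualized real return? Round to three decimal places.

With constant rates the annual real return is the same each year: (1+9.65%)/(1+4.95%) − 1 = 0.04478.

4.478%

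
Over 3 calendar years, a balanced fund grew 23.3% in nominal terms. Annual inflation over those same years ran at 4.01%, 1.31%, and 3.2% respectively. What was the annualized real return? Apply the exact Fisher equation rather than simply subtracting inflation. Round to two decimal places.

4.28%

Cumulative inflation factor: 1.0401 × 1.0131 × 1.032 ≈ 1.08744.
Nominal growth factor: 1.23300. Real growth factor = 1.23300 / 1.08744 ≈ 1.13385.
Annualized: 1.13385^(1/3) − 1 ≈ 0.04276.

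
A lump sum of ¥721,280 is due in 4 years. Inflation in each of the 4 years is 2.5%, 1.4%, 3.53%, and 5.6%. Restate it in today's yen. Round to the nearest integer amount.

Price-level factor over 4 years: 1.025 × 1.014 × 1.0353 × 1.056 ≈ 1.1362972421.
Purchasing power today: ¥721,280 divided by that factor.

¥634,763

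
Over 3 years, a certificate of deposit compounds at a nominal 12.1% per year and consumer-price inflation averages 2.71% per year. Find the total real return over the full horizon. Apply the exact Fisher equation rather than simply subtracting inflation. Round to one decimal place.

30.0%

The annual real rate is (1+12.1%)/(1+2.71%) − 1 = 9.1422%.
Compounded over 3 years: (1 + 0.091422)^3 − 1 ≈ 0.30011.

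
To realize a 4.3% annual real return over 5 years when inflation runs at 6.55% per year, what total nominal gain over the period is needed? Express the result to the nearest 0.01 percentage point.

Required annual nominal rate: (1+4.3%)(1+6.55%) − 1 = 11.13165%.
Cumulative over 5 years: (1 + 0.1113165)^5 − 1 ≈ 0.69507.

69.51%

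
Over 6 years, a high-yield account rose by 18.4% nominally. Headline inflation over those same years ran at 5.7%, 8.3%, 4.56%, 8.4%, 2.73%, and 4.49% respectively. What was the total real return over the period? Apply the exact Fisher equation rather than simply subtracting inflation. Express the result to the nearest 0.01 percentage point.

-14.99%

Cumulative inflation factor: 1.057 × 1.083 × 1.0456 × 1.084 × 1.0273 × 1.0449 ≈ 1.39274.
Nominal growth factor: 1.18400. Real growth factor = 1.18400 / 1.39274 ≈ 0.85012.
Total real return ≈ -14.9878%.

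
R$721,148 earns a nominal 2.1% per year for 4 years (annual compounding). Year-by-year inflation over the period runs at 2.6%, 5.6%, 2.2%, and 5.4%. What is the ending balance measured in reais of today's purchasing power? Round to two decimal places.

R$671,466.86

Nominal value at maturity: R$721,148 × (1 + 2.1%)^4 ≈ R$783,659.44.
Price-level factor over 4 years: 1.026 × 1.056 × 1.022 × 1.054 ≈ 1.1670858017.
The maturity value deflated by that factor is the answer in today's purchasing power.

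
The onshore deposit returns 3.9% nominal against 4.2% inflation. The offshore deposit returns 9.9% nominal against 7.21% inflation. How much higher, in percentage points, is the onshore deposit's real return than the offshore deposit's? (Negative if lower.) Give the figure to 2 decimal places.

-2.80

The onshore deposit real return: 1.039/1.042 − 1 = -0.288%.
The offshore deposit real return: 1.099/1.0721 − 1 = 2.509%.
Difference: -0.288 − 2.509 = -2.797 pp.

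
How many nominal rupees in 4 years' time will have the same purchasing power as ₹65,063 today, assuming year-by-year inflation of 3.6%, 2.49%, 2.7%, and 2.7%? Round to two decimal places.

Cumulative price-level factor: 1.036 × 1.0249 × 1.027 × 1.027 ≈ 1.1199074552.
Multiplying ₹65,063 by the price-level factor gives the future nominal sum.

₹72,864.54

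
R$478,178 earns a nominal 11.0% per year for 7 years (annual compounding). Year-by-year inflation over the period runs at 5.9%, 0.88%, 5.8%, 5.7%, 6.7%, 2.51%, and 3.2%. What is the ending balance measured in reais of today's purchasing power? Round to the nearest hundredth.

R$736,170.49

Nominal value at maturity: R$478,178 × (1 + 11.0%)^7 ≈ R$992,774.11.
Price-level factor over 7 years: 1.059 × 1.0088 × 1.058 × 1.057 × 1.067 × 1.0251 × 1.032 ≈ 1.3485654810.
Dividing the nominal maturity value by the price-level factor gives the value in today's money.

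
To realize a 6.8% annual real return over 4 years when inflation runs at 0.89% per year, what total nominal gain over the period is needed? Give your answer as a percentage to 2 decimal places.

34.80%

Required annual nominal rate: (1+6.8%)(1+0.89%) − 1 = 7.75052%.
Cumulative over 4 years: (1 + 0.0775052)^4 − 1 ≈ 0.34796.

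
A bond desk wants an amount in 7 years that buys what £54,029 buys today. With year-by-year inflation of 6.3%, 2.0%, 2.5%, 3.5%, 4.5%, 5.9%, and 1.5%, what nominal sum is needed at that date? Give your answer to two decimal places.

£69,807.63

Cumulative price-level factor: 1.063 × 1.020 × 1.025 × 1.035 × 1.045 × 1.059 × 1.015 ≈ 1.2920399559.
Multiplying £54,029 by the price-level factor gives the future nominal sum.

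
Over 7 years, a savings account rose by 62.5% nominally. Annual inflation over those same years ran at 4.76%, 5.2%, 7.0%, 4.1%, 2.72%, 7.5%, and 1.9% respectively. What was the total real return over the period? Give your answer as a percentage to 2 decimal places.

Cumulative inflation factor: 1.0476 × 1.052 × 1.070 × 1.041 × 1.0272 × 1.075 × 1.019 ≈ 1.38129.
Nominal growth factor: 1.62500. Real growth factor = 1.62500 / 1.38129 ≈ 1.17644.
Total real return ≈ 17.6441%.

17.64%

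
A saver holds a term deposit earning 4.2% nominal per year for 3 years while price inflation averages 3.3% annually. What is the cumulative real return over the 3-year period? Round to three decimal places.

2.637%

The annual real rate is (1+4.2%)/(1+3.3%) − 1 = 0.8712%.
Compounded over 3 years: (1 + 0.008712)^3 − 1 ≈ 0.02637.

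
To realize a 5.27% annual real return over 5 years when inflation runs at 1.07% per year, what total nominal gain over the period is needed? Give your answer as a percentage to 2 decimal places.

36.34%

Required annual nominal rate: (1+5.27%)(1+1.07%) − 1 = 6.396389%.
Cumulative over 5 years: (1 + 0.06396389)^5 − 1 ≈ 0.36344.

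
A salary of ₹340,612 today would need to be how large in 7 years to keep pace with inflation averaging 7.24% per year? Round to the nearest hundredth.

Cumulative price-level factor: (1+7.24%)^7 ≈ 1.6311640347.
Multiplying ₹340,612 by the price-level factor gives the future nominal sum.

₹555,594.04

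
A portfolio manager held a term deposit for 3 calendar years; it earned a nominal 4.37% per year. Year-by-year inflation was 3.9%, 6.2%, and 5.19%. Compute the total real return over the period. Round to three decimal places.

-2.048%

Cumulative inflation factor: 1.039 × 1.062 × 1.0519 ≈ 1.16069.
Nominal growth factor: 1.13691. Real growth factor = 1.13691 / 1.16069 ≈ 0.97952.
Total real return ≈ -2.0482%.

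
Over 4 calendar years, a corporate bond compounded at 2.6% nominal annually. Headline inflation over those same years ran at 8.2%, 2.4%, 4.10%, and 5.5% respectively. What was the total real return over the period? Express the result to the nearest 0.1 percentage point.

-8.9%

Cumulative inflation factor: 1.082 × 1.024 × 1.0410 × 1.055 ≈ 1.21683.
Nominal growth factor: 1.10813. Real growth factor = 1.10813 / 1.21683 ≈ 0.91067.
Total real return ≈ -8.9334%.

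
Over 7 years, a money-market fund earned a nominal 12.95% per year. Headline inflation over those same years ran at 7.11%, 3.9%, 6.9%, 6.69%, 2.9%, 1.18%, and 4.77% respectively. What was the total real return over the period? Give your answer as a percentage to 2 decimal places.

Cumulative inflation factor: 1.0711 × 1.039 × 1.069 × 1.0669 × 1.029 × 1.0118 × 1.0477 ≈ 1.38450.
Nominal growth factor: 2.34533. Real growth factor = 2.34533 / 1.38450 ≈ 1.69399.
Total real return ≈ 69.3985%.

69.40%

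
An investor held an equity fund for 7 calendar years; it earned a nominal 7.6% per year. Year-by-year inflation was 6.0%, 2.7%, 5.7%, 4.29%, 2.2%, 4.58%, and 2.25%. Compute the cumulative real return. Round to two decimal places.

Cumulative inflation factor: 1.060 × 1.027 × 1.057 × 1.0429 × 1.022 × 1.0458 × 1.0225 ≈ 1.31147.
Nominal growth factor: 1.66988. Real growth factor = 1.66988 / 1.31147 ≈ 1.27330.
Total real return ≈ 27.3295%.

27.33%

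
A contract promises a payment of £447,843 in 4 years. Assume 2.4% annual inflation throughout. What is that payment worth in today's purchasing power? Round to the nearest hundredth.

£407,310.84

Price-level factor over 4 years: (1 + 2.4%)^4 ≈ 1.0995116278.
Purchasing power today: £447,843 divided by that factor.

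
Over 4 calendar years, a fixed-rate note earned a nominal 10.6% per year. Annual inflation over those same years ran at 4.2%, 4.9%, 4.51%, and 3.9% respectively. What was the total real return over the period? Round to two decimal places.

Cumulative inflation factor: 1.042 × 1.049 × 1.0451 × 1.039 ≈ 1.18691.
Nominal growth factor: 1.49631. Real growth factor = 1.49631 / 1.18691 ≈ 1.26068.
Total real return ≈ 26.0677%.

26.07%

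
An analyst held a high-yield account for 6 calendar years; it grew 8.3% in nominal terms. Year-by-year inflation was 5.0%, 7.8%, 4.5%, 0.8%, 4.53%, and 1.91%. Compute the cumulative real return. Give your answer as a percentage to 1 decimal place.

Cumulative inflation factor: 1.050 × 1.078 × 1.045 × 1.008 × 1.0453 × 1.0191 ≈ 1.27011.
Nominal growth factor: 1.08300. Real growth factor = 1.08300 / 1.27011 ≈ 0.85268.
Total real return ≈ -14.7320%.

-14.7%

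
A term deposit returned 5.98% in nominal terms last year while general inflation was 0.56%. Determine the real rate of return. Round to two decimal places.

Real return via the Fisher equation: (1 + 5.98%)/(1 + 0.56%) − 1 = 1.0598/1.0056 − 1 ≈ 0.05390.

5.39%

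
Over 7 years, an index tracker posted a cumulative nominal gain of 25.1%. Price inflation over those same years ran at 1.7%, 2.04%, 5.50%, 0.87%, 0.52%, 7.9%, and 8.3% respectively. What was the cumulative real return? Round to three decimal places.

-3.562%

Cumulative inflation factor: 1.017 × 1.0204 × 1.0550 × 1.0087 × 1.0052 × 1.079 × 1.083 ≈ 1.29720.
Nominal growth factor: 1.25100. Real growth factor = 1.25100 / 1.29720 ≈ 0.96438.
Total real return ≈ -3.5618%.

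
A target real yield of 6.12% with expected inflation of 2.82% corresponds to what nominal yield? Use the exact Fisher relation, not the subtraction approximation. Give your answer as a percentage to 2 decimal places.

By the Fisher equation, 1 + r_nom = (1 + 6.12%)(1 + 2.82%) = 1.0612 × 1.0282 = 1.09112584.
So r_nom = 9.112584%.

9.11%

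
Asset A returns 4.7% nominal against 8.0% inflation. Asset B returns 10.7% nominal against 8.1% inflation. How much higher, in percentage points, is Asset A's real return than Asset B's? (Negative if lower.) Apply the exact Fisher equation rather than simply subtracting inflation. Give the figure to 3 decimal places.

Asset A real return: 1.047/1.080 − 1 = -3.0556%.
Asset B real return: 1.107/1.081 − 1 = 2.4052%.
Difference: -3.0556 − 2.4052 = -5.4608 pp.

-5.461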